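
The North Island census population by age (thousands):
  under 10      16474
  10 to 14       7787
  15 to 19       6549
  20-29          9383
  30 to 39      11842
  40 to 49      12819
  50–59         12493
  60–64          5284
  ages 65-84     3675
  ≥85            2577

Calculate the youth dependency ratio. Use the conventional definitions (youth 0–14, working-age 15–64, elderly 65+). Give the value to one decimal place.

0–14: 16474 + 7787 = 24261
15–64: 6549 + 9383 + 11842 + 12819 + 12493 + 5284 = 58370
65+: 3675 + 2577 = 6252
Youth dependency ratio = 24261 / 58370 × 100 = 41.6

Youth dependency ratio: 41.6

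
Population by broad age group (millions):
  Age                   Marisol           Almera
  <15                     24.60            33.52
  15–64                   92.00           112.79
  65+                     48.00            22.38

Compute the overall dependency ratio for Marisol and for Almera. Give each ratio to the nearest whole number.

Marisol: 79
Almera: 50

Marisol: (24.60 + 48.00) / 92.00 × 100 = 72.60 / 92.00 × 100 = 79
Almera: (33.52 + 22.38) / 112.79 × 100 = 55.90 / 112.79 × 100 = 50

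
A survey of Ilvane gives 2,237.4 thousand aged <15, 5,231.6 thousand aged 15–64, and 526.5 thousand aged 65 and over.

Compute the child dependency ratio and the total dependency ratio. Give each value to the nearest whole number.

Youth dependency ratio: 43
Total dependency ratio: 53

Youth dependency ratio = 2,237.4 / 5,231.6 × 100 = 43
Total dependency ratio = (2,237.4 + 526.5) / 5,231.6 × 100 = 2,763.9 / 5,231.6 × 100 = 53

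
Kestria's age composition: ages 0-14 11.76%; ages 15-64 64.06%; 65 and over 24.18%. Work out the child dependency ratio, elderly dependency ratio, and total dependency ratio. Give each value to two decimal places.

Youth dependency ratio = 11.76 / 64.06 × 100 = 18.36
Old-age dependency ratio = 24.18 / 64.06 × 100 = 37.75
Total dependency ratio = (11.76 + 24.18) / 64.06 × 100 = 35.94 / 64.06 × 100 = 56.10

Youth dependency ratio: 18.36
Old-age dependency ratio: 37.75
Total dependency ratio: 56.10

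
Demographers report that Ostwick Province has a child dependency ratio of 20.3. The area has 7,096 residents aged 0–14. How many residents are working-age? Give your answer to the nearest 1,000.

Youth dependency ratio = youth / working-age × 100
20.3 = 7,096 / W × 100
⇒ 35,000

Working-age: 35,000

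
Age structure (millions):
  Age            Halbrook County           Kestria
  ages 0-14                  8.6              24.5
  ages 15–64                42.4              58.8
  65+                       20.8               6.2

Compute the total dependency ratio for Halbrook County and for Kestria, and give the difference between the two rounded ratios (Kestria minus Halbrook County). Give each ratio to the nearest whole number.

Halbrook County: (8.6 + 20.8) / 42.4 × 100 = 29.4 / 42.4 × 100 = 69
Kestria: (24.5 + 6.2) / 58.8 × 100 = 30.7 / 58.8 × 100 = 52

Halbrook County: 69
Kestria: 52
Difference: -17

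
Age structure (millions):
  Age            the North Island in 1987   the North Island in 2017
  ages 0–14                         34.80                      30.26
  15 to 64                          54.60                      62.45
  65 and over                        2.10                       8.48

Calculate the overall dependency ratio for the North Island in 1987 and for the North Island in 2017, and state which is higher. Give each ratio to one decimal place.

the North Island in 1987: (34.80 + 2.10) / 54.60 × 100 = 36.90 / 54.60 × 100 = 67.6
the North Island in 2017: (30.26 + 8.48) / 62.45 × 100 = 38.74 / 62.45 × 100 = 62.0

the North Island in 1987: 67.6
the North Island in 2017: 62.0
Higher: the North Island in 1987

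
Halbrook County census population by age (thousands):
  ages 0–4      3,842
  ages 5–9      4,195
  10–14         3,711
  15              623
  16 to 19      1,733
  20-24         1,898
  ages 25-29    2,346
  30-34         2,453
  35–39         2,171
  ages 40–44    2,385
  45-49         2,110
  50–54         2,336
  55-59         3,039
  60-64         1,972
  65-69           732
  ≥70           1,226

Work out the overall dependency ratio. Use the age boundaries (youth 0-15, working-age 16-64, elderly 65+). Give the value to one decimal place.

0–15: 3,842 + 4,195 + 3,711 + 623 = 12,371
16–64: 1,733 + 1,898 + 2,346 + 2,453 + 2,171 + 2,385 + 2,110 + 2,336 + 3,039 + 1,972 = 22,443
65+: 732 + 1,226 = 1,958
Total dependency ratio = (12,371 + 1,958) / 22,443 × 100 = 14,329 / 22,443 × 100 = 63.8

Total dependency ratio: 63.8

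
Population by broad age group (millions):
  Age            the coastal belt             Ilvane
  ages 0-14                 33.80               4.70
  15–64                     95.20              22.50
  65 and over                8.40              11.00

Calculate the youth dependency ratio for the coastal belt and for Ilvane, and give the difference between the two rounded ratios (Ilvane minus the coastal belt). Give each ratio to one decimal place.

the coastal belt: 33.80 / 95.20 × 100 = 35.5
Ilvane: 4.70 / 22.50 × 100 = 20.9

the coastal belt: 35.5
Ilvane: 20.9
Difference: -14.6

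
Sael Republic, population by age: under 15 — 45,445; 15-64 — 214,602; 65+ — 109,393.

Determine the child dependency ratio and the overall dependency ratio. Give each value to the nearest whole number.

Youth dependency ratio = 45,445 / 214,602 × 100 = 21
Total dependency ratio = (45,445 + 109,393) / 214,602 × 100 = 154,838 / 214,602 × 100 = 72

Youth dependency ratio: 21
Total dependency ratio: 72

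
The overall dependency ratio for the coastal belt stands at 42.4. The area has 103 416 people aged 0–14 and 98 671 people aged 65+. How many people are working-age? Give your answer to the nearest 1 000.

Working-age: 477 000

Total dependency ratio = (youth + elderly) / working-age × 100
42.4 = (103 416 + 98 671) / W × 100
⇒ 477 000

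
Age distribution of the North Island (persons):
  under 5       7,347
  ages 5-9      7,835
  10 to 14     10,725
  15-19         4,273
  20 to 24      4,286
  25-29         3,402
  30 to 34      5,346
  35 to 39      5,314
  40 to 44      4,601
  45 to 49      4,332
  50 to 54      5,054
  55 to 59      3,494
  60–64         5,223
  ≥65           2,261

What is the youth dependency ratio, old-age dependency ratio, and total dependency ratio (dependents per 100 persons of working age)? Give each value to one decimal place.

Youth dependency ratio: 57.2
Old-age dependency ratio: 5.0
Total dependency ratio: 62.1

0–14: 7,347 + 7,835 + 10,725 = 25,907
15–64: 4,273 + 4,286 + 3,402 + 5,346 + 5,314 + 4,601 + 4,332 + 5,054 + 3,494 + 5,223 = 45,325
65+: 2,261
Youth dependency ratio = 25,907 / 45,325 × 100 = 57.2
Old-age dependency ratio = 2,261 / 45,325 × 100 = 5.0
Total dependency ratio = (25,907 + 2,261) / 45,325 × 100 = 28,168 / 45,325 × 100 = 62.1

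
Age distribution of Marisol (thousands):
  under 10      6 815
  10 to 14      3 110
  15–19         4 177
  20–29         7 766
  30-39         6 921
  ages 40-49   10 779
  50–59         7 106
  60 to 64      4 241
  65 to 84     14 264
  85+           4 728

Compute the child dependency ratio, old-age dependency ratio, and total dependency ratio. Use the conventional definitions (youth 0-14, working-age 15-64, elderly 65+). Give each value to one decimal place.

0–14: 6 815 + 3 110 = 9 925
15–64: 4 177 + 7 766 + 6 921 + 10 779 + 7 106 + 4 241 = 40 990
65+: 14 264 + 4 728 = 18 992
Youth dependency ratio = 9 925 / 40 990 × 100 = 24.2
Old-age dependency ratio = 18 992 / 40 990 × 100 = 46.3
Total dependency ratio = (9 925 + 18 992) / 40 990 × 100 = 28 917 / 40 990 × 100 = 70.5

Youth dependency ratio: 24.2
Old-age dependency ratio: 46.3
Total dependency ratio: 70.5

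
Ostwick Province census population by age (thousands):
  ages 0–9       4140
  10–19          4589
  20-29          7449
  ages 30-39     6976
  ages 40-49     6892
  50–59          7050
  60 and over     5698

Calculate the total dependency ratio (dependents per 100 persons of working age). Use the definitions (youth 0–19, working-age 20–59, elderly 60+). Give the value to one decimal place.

Total dependency ratio: 50.9

0–19: 4140 + 4589 = 8729
20–59: 7449 + 6976 + 6892 + 7050 = 28367
60+: 5698
Total dependency ratio = (8729 + 5698) / 28367 × 100 = 14427 / 28367 × 100 = 50.9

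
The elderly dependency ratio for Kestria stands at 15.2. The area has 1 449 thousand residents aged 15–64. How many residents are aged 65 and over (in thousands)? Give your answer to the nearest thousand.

Old-age dependency ratio = elderly / working-age × 100
15.2 = E / 1 449 × 100
⇒ 220

Aged 65 and over: 220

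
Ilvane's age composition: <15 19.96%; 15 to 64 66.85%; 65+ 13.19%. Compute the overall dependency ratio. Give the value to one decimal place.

Total dependency ratio: 49.6

Total dependency ratio = (19.96 + 13.19) / 66.85 × 100 = 33.15 / 66.85 × 100 = 49.6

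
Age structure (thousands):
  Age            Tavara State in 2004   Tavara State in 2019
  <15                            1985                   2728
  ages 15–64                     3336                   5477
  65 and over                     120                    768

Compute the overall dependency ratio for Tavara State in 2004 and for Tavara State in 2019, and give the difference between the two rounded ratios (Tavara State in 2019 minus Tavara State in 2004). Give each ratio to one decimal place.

Tavara State in 2004: 63.1
Tavara State in 2019: 63.8
Difference: +0.7

Tavara State in 2004: (1985 + 120) / 3336 × 100 = 2105 / 3336 × 100 = 63.1
Tavara State in 2019: (2728 + 768) / 5477 × 100 = 3496 / 5477 × 100 = 63.8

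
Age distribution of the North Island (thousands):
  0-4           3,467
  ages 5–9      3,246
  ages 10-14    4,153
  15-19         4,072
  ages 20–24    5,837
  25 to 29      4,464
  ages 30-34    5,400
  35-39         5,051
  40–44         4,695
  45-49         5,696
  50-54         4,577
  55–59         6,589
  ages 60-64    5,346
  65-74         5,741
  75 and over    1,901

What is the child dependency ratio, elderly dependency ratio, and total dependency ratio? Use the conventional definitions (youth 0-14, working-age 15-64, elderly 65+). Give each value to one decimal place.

Youth dependency ratio: 21.0
Old-age dependency ratio: 14.8
Total dependency ratio: 35.8

0–14: 3,467 + 3,246 + 4,153 = 10,866
15–64: 4,072 + 5,837 + 4,464 + 5,400 + 5,051 + 4,695 + 5,696 + 4,577 + 6,589 + 5,346 = 51,727
65+: 5,741 + 1,901 = 7,642
Youth dependency ratio = 10,866 / 51,727 × 100 = 21.0
Old-age dependency ratio = 7,642 / 51,727 × 100 = 14.8
Total dependency ratio = (10,866 + 7,642) / 51,727 × 100 = 18,508 / 51,727 × 100 = 35.8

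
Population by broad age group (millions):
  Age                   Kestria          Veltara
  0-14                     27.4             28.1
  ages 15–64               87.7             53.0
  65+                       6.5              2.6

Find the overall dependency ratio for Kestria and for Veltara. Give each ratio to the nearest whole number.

Kestria: (27.4 + 6.5) / 87.7 × 100 = 33.9 / 87.7 × 100 = 39
Veltara: (28.1 + 2.6) / 53.0 × 100 = 30.7 / 53.0 × 100 = 58

Kestria: 39
Veltara: 58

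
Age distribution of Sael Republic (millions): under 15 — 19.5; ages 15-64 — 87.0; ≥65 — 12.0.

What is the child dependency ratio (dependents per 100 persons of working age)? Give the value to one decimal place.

Youth dependency ratio: 22.4

Youth dependency ratio = 19.5 / 87.0 × 100 = 22.4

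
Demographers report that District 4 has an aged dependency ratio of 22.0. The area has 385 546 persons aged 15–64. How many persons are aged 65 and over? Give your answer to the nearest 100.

Aged 65 and over: 84 800

Old-age dependency ratio = elderly / working-age × 100
22.0 = E / 385 546 × 100
⇒ 84 800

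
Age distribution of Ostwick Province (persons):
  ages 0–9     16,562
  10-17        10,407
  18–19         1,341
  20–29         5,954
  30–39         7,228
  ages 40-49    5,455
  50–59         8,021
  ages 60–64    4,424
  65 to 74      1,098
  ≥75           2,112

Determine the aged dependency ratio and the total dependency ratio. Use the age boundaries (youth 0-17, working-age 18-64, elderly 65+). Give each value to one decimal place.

Old-age dependency ratio: 9.9
Total dependency ratio: 93.1

0–17: 16,562 + 10,407 = 26,969
18–64: 1,341 + 5,954 + 7,228 + 5,455 + 8,021 + 4,424 = 32,423
65+: 1,098 + 2,112 = 3,210
Old-age dependency ratio = 3,210 / 32,423 × 100 = 9.9
Total dependency ratio = (26,969 + 3,210) / 32,423 × 100 = 30,179 / 32,423 × 100 = 93.1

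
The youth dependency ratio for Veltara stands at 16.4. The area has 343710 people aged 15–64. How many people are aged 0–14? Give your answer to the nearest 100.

Aged 0–14: 56400

Youth dependency ratio = youth / working-age × 100
16.4 = Y / 343710 × 100
⇒ 56400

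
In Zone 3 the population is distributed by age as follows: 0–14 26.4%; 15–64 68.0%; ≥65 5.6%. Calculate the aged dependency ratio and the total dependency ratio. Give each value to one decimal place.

Old-age dependency ratio: 8.2
Total dependency ratio: 47.1

Old-age dependency ratio = 5.6 / 68.0 × 100 = 8.2
Total dependency ratio = (26.4 + 5.6) / 68.0 × 100 = 32.0 / 68.0 × 100 = 47.1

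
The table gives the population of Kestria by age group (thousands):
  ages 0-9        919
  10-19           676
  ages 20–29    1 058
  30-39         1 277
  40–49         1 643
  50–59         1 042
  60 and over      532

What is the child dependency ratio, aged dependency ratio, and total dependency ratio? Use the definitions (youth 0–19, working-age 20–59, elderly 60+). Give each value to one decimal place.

0–19: 919 + 676 = 1 595
20–59: 1 058 + 1 277 + 1 643 + 1 042 = 5 020
60+: 532
Youth dependency ratio = 1 595 / 5 020 × 100 = 31.8
Old-age dependency ratio = 532 / 5 020 × 100 = 10.6
Total dependency ratio = (1 595 + 532) / 5 020 × 100 = 2 127 / 5 020 × 100 = 42.4

Youth dependency ratio: 31.8
Old-age dependency ratio: 10.6
Total dependency ratio: 42.4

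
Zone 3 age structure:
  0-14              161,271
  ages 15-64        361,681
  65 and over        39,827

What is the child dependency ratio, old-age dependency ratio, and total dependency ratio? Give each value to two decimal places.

Youth dependency ratio = 161,271 / 361,681 × 100 = 44.59
Old-age dependency ratio = 39,827 / 361,681 × 100 = 11.01
Total dependency ratio = (161,271 + 39,827) / 361,681 × 100 = 201,098 / 361,681 × 100 = 55.60

Youth dependency ratio: 44.59
Old-age dependency ratio: 11.01
Total dependency ratio: 55.60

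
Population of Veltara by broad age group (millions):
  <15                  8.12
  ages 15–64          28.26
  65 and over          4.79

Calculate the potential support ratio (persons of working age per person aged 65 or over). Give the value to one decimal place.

Potential support ratio: 5.9

Potential support ratio = 28.26 / 4.79 = 5.9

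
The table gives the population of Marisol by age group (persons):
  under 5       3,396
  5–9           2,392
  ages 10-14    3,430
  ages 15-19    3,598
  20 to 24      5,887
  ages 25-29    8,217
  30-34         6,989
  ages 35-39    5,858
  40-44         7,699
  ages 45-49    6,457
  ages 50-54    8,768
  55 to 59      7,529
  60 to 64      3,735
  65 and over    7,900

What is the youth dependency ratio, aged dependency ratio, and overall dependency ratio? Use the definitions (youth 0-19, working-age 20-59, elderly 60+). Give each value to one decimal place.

Youth dependency ratio: 22.3
Old-age dependency ratio: 20.3
Total dependency ratio: 42.6

0–19: 3,396 + 2,392 + 3,430 + 3,598 = 12,816
20–59: 5,887 + 8,217 + 6,989 + 5,858 + 7,699 + 6,457 + 8,768 + 7,529 = 57,404
60+: 3,735 + 7,900 = 11,635
Youth dependency ratio = 12,816 / 57,404 × 100 = 22.3
Old-age dependency ratio = 11,635 / 57,404 × 100 = 20.3
Total dependency ratio = (12,816 + 11,635) / 57,404 × 100 = 24,451 / 57,404 × 100 = 42.6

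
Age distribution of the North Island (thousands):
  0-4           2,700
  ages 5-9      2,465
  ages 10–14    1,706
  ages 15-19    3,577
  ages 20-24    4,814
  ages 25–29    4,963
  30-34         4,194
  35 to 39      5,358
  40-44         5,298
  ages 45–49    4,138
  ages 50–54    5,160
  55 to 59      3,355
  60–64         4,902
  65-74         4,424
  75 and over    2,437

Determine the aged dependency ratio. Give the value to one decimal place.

Old-age dependency ratio: 15.0

0–14: 2,700 + 2,465 + 1,706 = 6,871
15–64: 3,577 + 4,814 + 4,963 + 4,194 + 5,358 + 5,298 + 4,138 + 5,160 + 3,355 + 4,902 = 45,759
65+: 4,424 + 2,437 = 6,861
Old-age dependency ratio = 6,861 / 45,759 × 100 = 15.0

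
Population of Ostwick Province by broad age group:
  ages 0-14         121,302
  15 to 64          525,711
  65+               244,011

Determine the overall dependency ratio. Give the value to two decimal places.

Total dependency ratio: 69.49

Total dependency ratio = (121,302 + 244,011) / 525,711 × 100 = 365,313 / 525,711 × 100 = 69.49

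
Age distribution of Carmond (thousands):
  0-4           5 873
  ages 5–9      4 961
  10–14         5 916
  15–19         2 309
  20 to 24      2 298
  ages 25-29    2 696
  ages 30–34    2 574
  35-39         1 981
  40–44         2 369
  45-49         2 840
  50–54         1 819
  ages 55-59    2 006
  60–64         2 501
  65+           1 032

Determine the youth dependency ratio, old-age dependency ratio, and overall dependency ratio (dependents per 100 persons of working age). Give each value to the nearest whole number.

Youth dependency ratio: 72
Old-age dependency ratio: 4
Total dependency ratio: 76

0–14: 5 873 + 4 961 + 5 916 = 16 750
15–64: 2 309 + 2 298 + 2 696 + 2 574 + 1 981 + 2 369 + 2 840 + 1 819 + 2 006 + 2 501 = 23 393
65+: 1 032
Youth dependency ratio = 16 750 / 23 393 × 100 = 72
Old-age dependency ratio = 1 032 / 23 393 × 100 = 4
Total dependency ratio = (16 750 + 1 032) / 23 393 × 100 = 17 782 / 23 393 × 100 = 76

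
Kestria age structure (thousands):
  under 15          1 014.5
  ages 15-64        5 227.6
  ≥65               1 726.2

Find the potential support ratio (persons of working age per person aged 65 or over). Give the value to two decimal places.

Potential support ratio = 5 227.6 / 1 726.2 = 3.03

Potential support ratio: 3.03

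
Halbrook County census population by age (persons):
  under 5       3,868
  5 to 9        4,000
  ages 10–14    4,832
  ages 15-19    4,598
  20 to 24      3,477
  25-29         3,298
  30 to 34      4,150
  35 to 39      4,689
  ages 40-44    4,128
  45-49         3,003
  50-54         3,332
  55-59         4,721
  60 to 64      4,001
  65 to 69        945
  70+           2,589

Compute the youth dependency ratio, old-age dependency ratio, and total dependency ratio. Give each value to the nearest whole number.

0–14: 3,868 + 4,000 + 4,832 = 12,700
15–64: 4,598 + 3,477 + 3,298 + 4,150 + 4,689 + 4,128 + 3,003 + 3,332 + 4,721 + 4,001 = 39,397
65+: 945 + 2,589 = 3,534
Youth dependency ratio = 12,700 / 39,397 × 100 = 32
Old-age dependency ratio = 3,534 / 39,397 × 100 = 9
Total dependency ratio = (12,700 + 3,534) / 39,397 × 100 = 16,234 / 39,397 × 100 = 41

Youth dependency ratio: 32
Old-age dependency ratio: 9
Total dependency ratio: 41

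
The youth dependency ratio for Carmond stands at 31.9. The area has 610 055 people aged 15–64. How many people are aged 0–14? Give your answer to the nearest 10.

Aged 0–14: 194 610

Youth dependency ratio = youth / working-age × 100
31.9 = Y / 610 055 × 100
⇒ 194 610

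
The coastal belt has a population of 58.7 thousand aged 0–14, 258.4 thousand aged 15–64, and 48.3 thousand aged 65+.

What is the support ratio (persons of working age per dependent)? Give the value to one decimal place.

Support ratio = 258.4 / (58.7 + 48.3) = 258.4 / 107.0 = 2.4

Support ratio: 2.4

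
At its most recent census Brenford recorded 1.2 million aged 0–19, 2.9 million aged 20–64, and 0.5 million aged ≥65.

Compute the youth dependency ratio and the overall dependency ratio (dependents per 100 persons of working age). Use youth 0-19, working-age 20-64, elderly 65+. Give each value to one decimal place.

Youth dependency ratio = 1.2 / 2.9 × 100 = 41.4
Total dependency ratio = (1.2 + 0.5) / 2.9 × 100 = 1.7 / 2.9 × 100 = 58.6

Youth dependency ratio: 41.4
Total dependency ratio: 58.6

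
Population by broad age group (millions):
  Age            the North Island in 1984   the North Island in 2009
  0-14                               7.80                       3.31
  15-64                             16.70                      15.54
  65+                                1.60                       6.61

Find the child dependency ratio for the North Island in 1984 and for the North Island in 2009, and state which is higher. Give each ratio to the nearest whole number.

the North Island in 1984: 47
the North Island in 2009: 21
Higher: the North Island in 1984

the North Island in 1984: 7.80 / 16.70 × 100 = 47
the North Island in 2009: 3.31 / 15.54 × 100 = 21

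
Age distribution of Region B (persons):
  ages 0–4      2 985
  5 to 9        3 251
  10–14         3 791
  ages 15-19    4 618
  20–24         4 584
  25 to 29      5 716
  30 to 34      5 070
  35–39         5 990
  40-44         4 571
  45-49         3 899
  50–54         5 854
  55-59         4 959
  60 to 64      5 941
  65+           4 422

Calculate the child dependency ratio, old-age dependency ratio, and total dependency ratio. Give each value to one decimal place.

0–14: 2 985 + 3 251 + 3 791 = 10 027
15–64: 4 618 + 4 584 + 5 716 + 5 070 + 5 990 + 4 571 + 3 899 + 5 854 + 4 959 + 5 941 = 51 202
65+: 4 422
Youth dependency ratio = 10 027 / 51 202 × 100 = 19.6
Old-age dependency ratio = 4 422 / 51 202 × 100 = 8.6
Total dependency ratio = (10 027 + 4 422) / 51 202 × 100 = 14 449 / 51 202 × 100 = 28.2

Youth dependency ratio: 19.6
Old-age dependency ratio: 8.6
Total dependency ratio: 28.2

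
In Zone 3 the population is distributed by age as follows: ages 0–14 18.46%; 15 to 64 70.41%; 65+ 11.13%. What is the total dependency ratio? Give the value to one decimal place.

Total dependency ratio = (18.46 + 11.13) / 70.41 × 100 = 29.59 / 70.41 × 100 = 42.0

Total dependency ratio: 42.0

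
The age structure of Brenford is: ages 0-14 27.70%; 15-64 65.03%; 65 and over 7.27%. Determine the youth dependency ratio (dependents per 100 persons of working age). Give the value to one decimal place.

Youth dependency ratio = 27.70 / 65.03 × 100 = 42.6

Youth dependency ratio: 42.6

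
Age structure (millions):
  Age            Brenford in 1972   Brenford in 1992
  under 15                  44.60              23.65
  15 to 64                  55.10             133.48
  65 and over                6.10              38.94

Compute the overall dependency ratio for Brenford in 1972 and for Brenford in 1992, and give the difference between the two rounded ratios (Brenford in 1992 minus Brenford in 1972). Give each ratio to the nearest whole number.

Brenford in 1972: (44.60 + 6.10) / 55.10 × 100 = 50.70 / 55.10 × 100 = 92
Brenford in 1992: (23.65 + 38.94) / 133.48 × 100 = 62.59 / 133.48 × 100 = 47

Brenford in 1972: 92
Brenford in 1992: 47
Difference: -45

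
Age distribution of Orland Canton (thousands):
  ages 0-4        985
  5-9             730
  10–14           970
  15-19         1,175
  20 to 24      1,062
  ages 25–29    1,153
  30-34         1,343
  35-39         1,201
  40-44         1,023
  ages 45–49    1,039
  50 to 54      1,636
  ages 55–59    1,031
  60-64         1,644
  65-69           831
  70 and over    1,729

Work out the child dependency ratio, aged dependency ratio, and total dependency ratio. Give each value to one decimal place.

0–14: 985 + 730 + 970 = 2,685
15–64: 1,175 + 1,062 + 1,153 + 1,343 + 1,201 + 1,023 + 1,039 + 1,636 + 1,031 + 1,644 = 12,307
65+: 831 + 1,729 = 2,560
Youth dependency ratio = 2,685 / 12,307 × 100 = 21.8
Old-age dependency ratio = 2,560 / 12,307 × 100 = 20.8
Total dependency ratio = (2,685 + 2,560) / 12,307 × 100 = 5,245 / 12,307 × 100 = 42.6

Youth dependency ratio: 21.8
Old-age dependency ratio: 20.8
Total dependency ratio: 42.6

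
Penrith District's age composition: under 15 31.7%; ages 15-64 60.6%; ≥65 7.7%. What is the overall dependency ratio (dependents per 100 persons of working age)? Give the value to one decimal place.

Total dependency ratio: 65.0

Total dependency ratio = (31.7 + 7.7) / 60.6 × 100 = 39.4 / 60.6 × 100 = 65.0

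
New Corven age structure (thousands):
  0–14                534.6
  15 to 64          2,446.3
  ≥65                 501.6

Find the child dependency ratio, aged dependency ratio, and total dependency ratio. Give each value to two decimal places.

Youth dependency ratio: 21.85
Old-age dependency ratio: 20.50
Total dependency ratio: 42.36

Youth dependency ratio = 534.6 / 2,446.3 × 100 = 21.85
Old-age dependency ratio = 501.6 / 2,446.3 × 100 = 20.50
Total dependency ratio = (534.6 + 501.6) / 2,446.3 × 100 = 1,036.2 / 2,446.3 × 100 = 42.36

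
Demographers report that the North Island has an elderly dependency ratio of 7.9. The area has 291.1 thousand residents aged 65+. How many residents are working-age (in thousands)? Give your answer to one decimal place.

Working-age: 3 684.8

Old-age dependency ratio = elderly / working-age × 100
7.9 = 291.1 / W × 100
⇒ 3 684.8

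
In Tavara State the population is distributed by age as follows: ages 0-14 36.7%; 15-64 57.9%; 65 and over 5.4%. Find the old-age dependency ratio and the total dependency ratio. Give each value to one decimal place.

Old-age dependency ratio = 5.4 / 57.9 × 100 = 9.3
Total dependency ratio = (36.7 + 5.4) / 57.9 × 100 = 42.1 / 57.9 × 100 = 72.7

Old-age dependency ratio: 9.3
Total dependency ratio: 72.7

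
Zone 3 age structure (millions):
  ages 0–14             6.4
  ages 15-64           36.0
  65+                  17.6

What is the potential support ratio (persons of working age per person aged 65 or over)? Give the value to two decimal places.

Potential support ratio = 36.0 / 17.6 = 2.05

Potential support ratio: 2.05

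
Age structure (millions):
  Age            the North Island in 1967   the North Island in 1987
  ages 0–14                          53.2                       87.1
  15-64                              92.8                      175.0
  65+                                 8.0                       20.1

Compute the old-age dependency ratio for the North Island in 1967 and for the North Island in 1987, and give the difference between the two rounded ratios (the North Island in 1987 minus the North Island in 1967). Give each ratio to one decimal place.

the North Island in 1967: 8.6
the North Island in 1987: 11.5
Difference: +2.9

the North Island in 1967: 8.0 / 92.8 × 100 = 8.6
the North Island in 1987: 20.1 / 175.0 × 100 = 11.5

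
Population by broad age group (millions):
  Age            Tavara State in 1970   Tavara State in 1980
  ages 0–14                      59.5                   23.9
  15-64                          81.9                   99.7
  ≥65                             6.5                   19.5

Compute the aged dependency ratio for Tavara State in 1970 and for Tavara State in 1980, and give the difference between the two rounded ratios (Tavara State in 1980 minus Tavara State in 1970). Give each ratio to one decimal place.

Tavara State in 1970: 6.5 / 81.9 × 100 = 7.9
Tavara State in 1980: 19.5 / 99.7 × 100 = 19.6

Tavara State in 1970: 7.9
Tavara State in 1980: 19.6
Difference: +11.7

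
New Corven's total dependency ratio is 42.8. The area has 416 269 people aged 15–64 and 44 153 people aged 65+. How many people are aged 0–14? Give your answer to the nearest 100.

Aged 0–14: 134 000

Total dependency ratio = (youth + elderly) / working-age × 100
42.8 = (Y + 44 153) / 416 269 × 100
⇒ 134 000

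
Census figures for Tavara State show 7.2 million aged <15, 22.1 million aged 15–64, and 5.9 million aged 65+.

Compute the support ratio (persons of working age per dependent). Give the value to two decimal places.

Support ratio: 1.69

Support ratio = 22.1 / (7.2 + 5.9) = 22.1 / 13.1 = 1.69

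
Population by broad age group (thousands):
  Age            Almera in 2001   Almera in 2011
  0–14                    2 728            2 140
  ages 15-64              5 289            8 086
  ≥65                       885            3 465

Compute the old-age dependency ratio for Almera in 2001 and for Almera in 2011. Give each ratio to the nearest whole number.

Almera in 2001: 17
Almera in 2011: 43

Almera in 2001: 885 / 5 289 × 100 = 17
Almera in 2011: 3 465 / 8 086 × 100 = 43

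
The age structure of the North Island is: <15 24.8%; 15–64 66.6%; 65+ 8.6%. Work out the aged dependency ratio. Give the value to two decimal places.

Old-age dependency ratio = 8.6 / 66.6 × 100 = 12.91

Old-age dependency ratio: 12.91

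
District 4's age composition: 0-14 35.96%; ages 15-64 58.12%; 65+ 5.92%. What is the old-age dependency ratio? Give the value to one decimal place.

Old-age dependency ratio: 10.2

Old-age dependency ratio = 5.92 / 58.12 × 100 = 10.2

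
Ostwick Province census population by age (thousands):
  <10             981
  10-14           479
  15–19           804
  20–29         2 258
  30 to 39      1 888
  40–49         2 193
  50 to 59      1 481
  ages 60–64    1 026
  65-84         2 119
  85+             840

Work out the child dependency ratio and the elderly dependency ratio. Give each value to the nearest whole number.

Youth dependency ratio: 15
Old-age dependency ratio: 31

0–14: 981 + 479 = 1 460
15–64: 804 + 2 258 + 1 888 + 2 193 + 1 481 + 1 026 = 9 650
65+: 2 119 + 840 = 2 959
Youth dependency ratio = 1 460 / 9 650 × 100 = 15
Old-age dependency ratio = 2 959 / 9 650 × 100 = 31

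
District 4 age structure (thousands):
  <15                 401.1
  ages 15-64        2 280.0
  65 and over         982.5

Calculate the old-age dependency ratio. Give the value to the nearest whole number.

Old-age dependency ratio = 982.5 / 2 280.0 × 100 = 43

Old-age dependency ratio: 43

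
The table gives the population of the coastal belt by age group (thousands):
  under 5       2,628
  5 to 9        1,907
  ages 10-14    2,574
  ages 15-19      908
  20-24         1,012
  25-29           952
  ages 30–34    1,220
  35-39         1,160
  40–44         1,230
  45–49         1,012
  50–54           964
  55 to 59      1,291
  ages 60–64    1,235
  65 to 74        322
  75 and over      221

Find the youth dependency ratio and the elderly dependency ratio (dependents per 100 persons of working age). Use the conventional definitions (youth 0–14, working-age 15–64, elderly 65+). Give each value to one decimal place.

Youth dependency ratio: 64.7
Old-age dependency ratio: 4.9

0–14: 2,628 + 1,907 + 2,574 = 7,109
15–64: 908 + 1,012 + 952 + 1,220 + 1,160 + 1,230 + 1,012 + 964 + 1,291 + 1,235 = 10,984
65+: 322 + 221 = 543
Youth dependency ratio = 7,109 / 10,984 × 100 = 64.7
Old-age dependency ratio = 543 / 10,984 × 100 = 4.9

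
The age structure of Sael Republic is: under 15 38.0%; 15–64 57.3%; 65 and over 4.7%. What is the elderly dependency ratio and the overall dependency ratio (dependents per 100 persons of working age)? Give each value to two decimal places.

Old-age dependency ratio = 4.7 / 57.3 × 100 = 8.20
Total dependency ratio = (38.0 + 4.7) / 57.3 × 100 = 42.7 / 57.3 × 100 = 74.52

Old-age dependency ratio: 8.20
Total dependency ratio: 74.52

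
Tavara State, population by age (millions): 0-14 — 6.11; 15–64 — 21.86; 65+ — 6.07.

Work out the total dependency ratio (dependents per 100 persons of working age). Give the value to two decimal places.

Total dependency ratio: 55.72

Total dependency ratio = (6.11 + 6.07) / 21.86 × 100 = 12.18 / 21.86 × 100 = 55.72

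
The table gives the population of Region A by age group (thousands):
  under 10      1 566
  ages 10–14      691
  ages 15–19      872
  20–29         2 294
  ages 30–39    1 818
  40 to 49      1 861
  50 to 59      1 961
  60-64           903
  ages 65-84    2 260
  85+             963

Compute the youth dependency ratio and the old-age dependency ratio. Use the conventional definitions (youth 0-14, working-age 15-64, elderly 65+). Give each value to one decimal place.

Youth dependency ratio: 23.2
Old-age dependency ratio: 33.2

0–14: 1 566 + 691 = 2 257
15–64: 872 + 2 294 + 1 818 + 1 861 + 1 961 + 903 = 9 709
65+: 2 260 + 963 = 3 223
Youth dependency ratio = 2 257 / 9 709 × 100 = 23.2
Old-age dependency ratio = 3 223 / 9 709 × 100 = 33.2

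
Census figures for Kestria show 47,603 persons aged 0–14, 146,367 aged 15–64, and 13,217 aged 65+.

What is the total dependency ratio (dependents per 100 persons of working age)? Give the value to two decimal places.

Total dependency ratio: 41.55

Total dependency ratio = (47,603 + 13,217) / 146,367 × 100 = 60,820 / 146,367 × 100 = 41.55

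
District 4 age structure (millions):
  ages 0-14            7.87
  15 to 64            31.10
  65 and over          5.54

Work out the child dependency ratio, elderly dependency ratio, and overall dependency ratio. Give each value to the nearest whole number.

Youth dependency ratio = 7.87 / 31.10 × 100 = 25
Old-age dependency ratio = 5.54 / 31.10 × 100 = 18
Total dependency ratio = (7.87 + 5.54) / 31.10 × 100 = 13.41 / 31.10 × 100 = 43

Youth dependency ratio: 25
Old-age dependency ratio: 18
Total dependency ratio: 43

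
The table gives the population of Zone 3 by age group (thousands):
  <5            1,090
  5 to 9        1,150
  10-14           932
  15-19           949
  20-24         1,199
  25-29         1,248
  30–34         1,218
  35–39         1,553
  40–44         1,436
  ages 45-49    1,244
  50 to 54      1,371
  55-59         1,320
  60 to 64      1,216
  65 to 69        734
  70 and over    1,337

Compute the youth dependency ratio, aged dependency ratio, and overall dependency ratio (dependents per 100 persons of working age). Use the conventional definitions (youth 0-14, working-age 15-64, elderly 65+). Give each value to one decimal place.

0–14: 1,090 + 1,150 + 932 = 3,172
15–64: 949 + 1,199 + 1,248 + 1,218 + 1,553 + 1,436 + 1,244 + 1,371 + 1,320 + 1,216 = 12,754
65+: 734 + 1,337 = 2,071
Youth dependency ratio = 3,172 / 12,754 × 100 = 24.9
Old-age dependency ratio = 2,071 / 12,754 × 100 = 16.2
Total dependency ratio = (3,172 + 2,071) / 12,754 × 100 = 5,243 / 12,754 × 100 = 41.1

Youth dependency ratio: 24.9
Old-age dependency ratio: 16.2
Total dependency ratio: 41.1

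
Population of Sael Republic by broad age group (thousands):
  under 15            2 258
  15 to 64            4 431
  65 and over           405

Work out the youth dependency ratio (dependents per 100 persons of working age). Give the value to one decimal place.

Youth dependency ratio = 2 258 / 4 431 × 100 = 51.0

Youth dependency ratio: 51.0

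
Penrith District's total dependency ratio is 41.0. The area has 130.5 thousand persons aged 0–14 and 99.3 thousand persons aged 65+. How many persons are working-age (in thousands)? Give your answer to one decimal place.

Total dependency ratio = (youth + elderly) / working-age × 100
41.0 = (130.5 + 99.3) / W × 100
⇒ 560.5

Working-age: 560.5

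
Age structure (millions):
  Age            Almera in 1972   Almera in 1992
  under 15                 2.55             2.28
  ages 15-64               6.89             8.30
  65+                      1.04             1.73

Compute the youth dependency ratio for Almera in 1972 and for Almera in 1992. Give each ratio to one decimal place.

Almera in 1972: 2.55 / 6.89 × 100 = 37.0
Almera in 1992: 2.28 / 8.30 × 100 = 27.5

Almera in 1972: 37.0
Almera in 1992: 27.5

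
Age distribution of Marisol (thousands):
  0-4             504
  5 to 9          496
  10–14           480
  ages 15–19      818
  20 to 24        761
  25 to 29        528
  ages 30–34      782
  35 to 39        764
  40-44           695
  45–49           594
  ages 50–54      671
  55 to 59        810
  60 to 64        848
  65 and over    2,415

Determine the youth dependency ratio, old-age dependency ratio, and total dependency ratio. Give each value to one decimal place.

Youth dependency ratio: 20.4
Old-age dependency ratio: 33.2
Total dependency ratio: 53.6

0–14: 504 + 496 + 480 = 1,480
15–64: 818 + 761 + 528 + 782 + 764 + 695 + 594 + 671 + 810 + 848 = 7,271
65+: 2,415
Youth dependency ratio = 1,480 / 7,271 × 100 = 20.4
Old-age dependency ratio = 2,415 / 7,271 × 100 = 33.2
Total dependency ratio = (1,480 + 2,415) / 7,271 × 100 = 3,895 / 7,271 × 100 = 53.6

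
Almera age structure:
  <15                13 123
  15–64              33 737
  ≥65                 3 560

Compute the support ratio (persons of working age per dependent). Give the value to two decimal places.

Support ratio: 2.02

Support ratio = 33 737 / (13 123 + 3 560) = 33 737 / 16 683 = 2.02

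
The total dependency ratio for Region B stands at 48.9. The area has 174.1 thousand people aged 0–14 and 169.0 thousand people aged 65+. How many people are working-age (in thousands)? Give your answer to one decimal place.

Working-age: 701.6

Total dependency ratio = (youth + elderly) / working-age × 100
48.9 = (174.1 + 169.0) / W × 100
⇒ 701.6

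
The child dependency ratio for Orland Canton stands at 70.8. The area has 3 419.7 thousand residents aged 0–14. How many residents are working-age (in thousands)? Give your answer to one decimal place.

Working-age: 4 830.1

Youth dependency ratio = youth / working-age × 100
70.8 = 3 419.7 / W × 100
⇒ 4 830.1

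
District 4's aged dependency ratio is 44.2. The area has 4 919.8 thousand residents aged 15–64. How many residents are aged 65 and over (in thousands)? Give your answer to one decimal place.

Aged 65 and over: 2 174.6

Old-age dependency ratio = elderly / working-age × 100
44.2 = E / 4 919.8 × 100
⇒ 2 174.6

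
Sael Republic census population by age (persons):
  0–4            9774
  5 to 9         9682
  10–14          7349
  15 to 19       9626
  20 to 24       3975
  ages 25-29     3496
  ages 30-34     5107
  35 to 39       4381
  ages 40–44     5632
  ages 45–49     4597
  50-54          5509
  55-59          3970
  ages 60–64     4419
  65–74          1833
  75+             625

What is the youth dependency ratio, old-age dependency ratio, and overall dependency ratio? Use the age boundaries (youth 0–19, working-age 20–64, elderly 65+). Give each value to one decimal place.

0–19: 9774 + 9682 + 7349 + 9626 = 36431
20–64: 3975 + 3496 + 5107 + 4381 + 5632 + 4597 + 5509 + 3970 + 4419 = 41086
65+: 1833 + 625 = 2458
Youth dependency ratio = 36431 / 41086 × 100 = 88.7
Old-age dependency ratio = 2458 / 41086 × 100 = 6.0
Total dependency ratio = (36431 + 2458) / 41086 × 100 = 38889 / 41086 × 100 = 94.7

Youth dependency ratio: 88.7
Old-age dependency ratio: 6.0
Total dependency ratio: 94.7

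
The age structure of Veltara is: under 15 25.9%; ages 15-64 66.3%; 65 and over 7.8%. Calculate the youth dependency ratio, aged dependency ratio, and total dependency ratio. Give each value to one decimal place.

Youth dependency ratio = 25.9 / 66.3 × 100 = 39.1
Old-age dependency ratio = 7.8 / 66.3 × 100 = 11.8
Total dependency ratio = (25.9 + 7.8) / 66.3 × 100 = 33.7 / 66.3 × 100 = 50.8

Youth dependency ratio: 39.1
Old-age dependency ratio: 11.8
Total dependency ratio: 50.8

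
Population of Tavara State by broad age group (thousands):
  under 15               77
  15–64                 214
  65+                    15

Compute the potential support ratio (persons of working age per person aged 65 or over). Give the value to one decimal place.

Potential support ratio = 214 / 15 = 14.3

Potential support ratio: 14.3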